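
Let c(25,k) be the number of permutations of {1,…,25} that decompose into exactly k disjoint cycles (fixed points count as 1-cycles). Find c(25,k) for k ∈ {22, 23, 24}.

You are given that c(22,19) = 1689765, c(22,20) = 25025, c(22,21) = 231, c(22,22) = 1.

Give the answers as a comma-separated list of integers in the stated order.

@23  (23,20):25025·22+1689765→2240315, (23,21):231·22+25025→30107, (23,22):1·22+231→253, (23,23):0·22+1→1
@24  (24,21):30107·23+2240315→2932776, (24,22):253·23+30107→35926, (24,23):1·23+253→276, (24,24):0·23+1→1
@25  (25,22):35926·24+2932776→3795000, (25,23):276·24+35926→42550, (25,24):1·24+276→300
Read c(25,22) = 3795000, c(25,23) = 42550, c(25,24) = 300.

3795000, 42550, 300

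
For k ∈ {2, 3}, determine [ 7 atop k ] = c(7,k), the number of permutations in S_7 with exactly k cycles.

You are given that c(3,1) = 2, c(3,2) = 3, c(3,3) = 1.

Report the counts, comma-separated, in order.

1764, 1624

row 4: T[4][1]=3·2+0=6  T[4][2]=3·3+2=11  T[4][3]=3·1+3=6
row 5: T[5][1]=4·6+0=24  T[5][2]=4·11+6=50  T[5][3]=4·6+11=35
row 6: T[6][1]=5·24+0=120  T[6][2]=5·50+24=274  T[6][3]=5·35+50=225
row 7: T[7][2]=6·274+120=1764  T[7][3]=6·225+274=1624
Read c(7,2) = 1764, c(7,3) = 1624.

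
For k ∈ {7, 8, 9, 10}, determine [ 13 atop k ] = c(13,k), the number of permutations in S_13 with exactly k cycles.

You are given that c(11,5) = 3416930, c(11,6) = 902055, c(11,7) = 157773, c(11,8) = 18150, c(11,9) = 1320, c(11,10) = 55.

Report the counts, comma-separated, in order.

44990231, 6926634, 749463, 55770

[12] T[12,6]:11*902055+3416930=13339535 · T[12,7]:11*157773+902055=2637558 · T[12,8]:11*18150+157773=357423 · T[12,9]:11*1320+18150=32670 · T[12,10]:11*55+1320=1925
[13] T[13,7]:12*2637558+13339535=44990231 · T[13,8]:12*357423+2637558=6926634 · T[13,9]:12*32670+357423=749463 · T[13,10]:12*1925+32670=55770
Read c(13,7) = 44990231, c(13,8) = 6926634, c(13,9) = 749463, c(13,10) = 55770.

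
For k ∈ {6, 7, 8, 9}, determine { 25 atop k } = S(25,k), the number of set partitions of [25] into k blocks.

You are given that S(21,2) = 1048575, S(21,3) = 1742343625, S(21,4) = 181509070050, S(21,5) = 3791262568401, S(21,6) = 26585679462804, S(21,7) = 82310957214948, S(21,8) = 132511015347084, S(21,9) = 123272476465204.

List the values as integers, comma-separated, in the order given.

37026417000002430, 227832482998716310, 690223721118368580, 1167921451092973005

row 22: T[22][3]=3·1742343625+1048575=5228079450  T[22][4]=4·181509070050+1742343625=727778623825  T[22][5]=5·3791262568401+181509070050=19137821912055  T[22][6]=6·26585679462804+3791262568401=163305339345225  T[22][7]=7·82310957214948+26585679462804=602762379967440  T[22][8]=8·132511015347084+82310957214948=1142399079991620  T[22][9]=9·123272476465204+132511015347084=1241963303533920
row 23: T[23][4]=4·727778623825+5228079450=2916342574750  T[23][5]=5·19137821912055+727778623825=96416888184100  T[23][6]=6·163305339345225+19137821912055=998969857983405  T[23][7]=7·602762379967440+163305339345225=4382641999117305  T[23][8]=8·1142399079991620+602762379967440=9741955019900400  T[23][9]=9·1241963303533920+1142399079991620=12320068811796900
row 24: T[24][5]=5·96416888184100+2916342574750=485000783495250  T[24][6]=6·998969857983405+96416888184100=6090236036084530  T[24][7]=7·4382641999117305+998969857983405=31677463851804540  T[24][8]=8·9741955019900400+4382641999117305=82318282158320505  T[24][9]=9·12320068811796900+9741955019900400=120622574326072500
row 25: T[25][6]=6·6090236036084530+485000783495250=37026417000002430  T[25][7]=7·31677463851804540+6090236036084530=227832482998716310  T[25][8]=8·82318282158320505+31677463851804540=690223721118368580  T[25][9]=9·120622574326072500+82318282158320505=1167921451092973005
Read S(25,6) = 37026417000002430, S(25,7) = 227832482998716310, S(25,8) = 690223721118368580, S(25,9) = 1167921451092973005.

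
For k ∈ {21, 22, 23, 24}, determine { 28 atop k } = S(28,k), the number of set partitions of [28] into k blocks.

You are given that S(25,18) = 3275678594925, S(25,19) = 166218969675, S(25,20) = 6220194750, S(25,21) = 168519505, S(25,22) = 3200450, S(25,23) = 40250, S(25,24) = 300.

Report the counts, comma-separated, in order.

r26: T_26,19=19×166218969675+3275678594925=6433839018750; T_26,20=20×6220194750+166218969675=290622864675; T_26,21=21×168519505+6220194750=9759104355; T_26,22=22×3200450+168519505=238929405; T_26,23=23×40250+3200450=4126200; T_26,24=24×300+40250=47450
r27: T_27,20=20×290622864675+6433839018750=12246296312250; T_27,21=21×9759104355+290622864675=495564056130; T_27,22=22×238929405+9759104355=15015551265; T_27,23=23×4126200+238929405=333832005; T_27,24=24×47450+4126200=5265000
r28: T_28,21=21×495564056130+12246296312250=22653141490980; T_28,22=22×15015551265+495564056130=825906183960; T_28,23=23×333832005+15015551265=22693687380; T_28,24=24×5265000+333832005=460192005
Read S(28,21) = 22653141490980, S(28,22) = 825906183960, S(28,23) = 22693687380, S(28,24) = 460192005.

22653141490980, 825906183960, 22693687380, 460192005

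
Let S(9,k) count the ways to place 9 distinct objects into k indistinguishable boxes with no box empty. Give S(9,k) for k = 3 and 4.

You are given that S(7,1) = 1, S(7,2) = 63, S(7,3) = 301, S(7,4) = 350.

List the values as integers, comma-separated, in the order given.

r8: T_8,2=2×63+1=127; T_8,3=3×301+63=966; T_8,4=4×350+301=1701
r9: T_9,3=3×966+127=3025; T_9,4=4×1701+966=7770
Read S(9,3) = 3025, S(9,4) = 7770.

3025, 7770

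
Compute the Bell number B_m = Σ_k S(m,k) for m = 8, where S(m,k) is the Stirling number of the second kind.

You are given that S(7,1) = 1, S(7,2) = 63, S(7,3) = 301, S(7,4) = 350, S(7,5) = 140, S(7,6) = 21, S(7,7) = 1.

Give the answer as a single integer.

i=8: T(8,1)=0+1·1=1 | T(8,2)=1+2·63=127 | T(8,3)=63+3·301=966 | T(8,4)=301+4·350=1701 | T(8,5)=350+5·140=1050 | T(8,6)=140+6·21=266 | T(8,7)=21+7·1=28 | T(8,8)=1+8·0=1
B_8 = ΣS(8,k) = 1+127+966+1701+1050+266+28+1 = 4140

4140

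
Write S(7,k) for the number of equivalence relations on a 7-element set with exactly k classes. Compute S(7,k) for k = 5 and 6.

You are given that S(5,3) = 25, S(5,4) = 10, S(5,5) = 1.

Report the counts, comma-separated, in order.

row 6: T[6][4]=4·10+25=65  T[6][5]=5·1+10=15  T[6][6]=6·0+1=1
row 7: T[7][5]=5·15+65=140  T[7][6]=6·1+15=21
Read S(7,5) = 140, S(7,6) = 21.

140, 21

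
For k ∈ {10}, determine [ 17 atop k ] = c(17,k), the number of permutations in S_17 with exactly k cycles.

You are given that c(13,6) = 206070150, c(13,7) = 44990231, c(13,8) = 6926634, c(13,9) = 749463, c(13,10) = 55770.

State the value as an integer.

23057159840

i=14: T(14,7)=206070150+13·44990231=790943153 | T(14,8)=44990231+13·6926634=135036473 | T(14,9)=6926634+13·749463=16669653 | T(14,10)=749463+13·55770=1474473
i=15: T(15,8)=790943153+14·135036473=2681453775 | T(15,9)=135036473+14·16669653=368411615 | T(15,10)=16669653+14·1474473=37312275
i=16: T(16,9)=2681453775+15·368411615=8207628000 | T(16,10)=368411615+15·37312275=928095740
i=17: T(17,10)=8207628000+16·928095740=23057159840
Read c(17,10) = 23057159840.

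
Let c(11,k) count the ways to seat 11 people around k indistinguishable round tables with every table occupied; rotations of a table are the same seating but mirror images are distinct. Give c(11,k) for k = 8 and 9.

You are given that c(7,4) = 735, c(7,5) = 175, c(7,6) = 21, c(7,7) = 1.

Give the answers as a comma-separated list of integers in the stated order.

row 8: T[8][5]=7·175+735=1960  T[8][6]=7·21+175=322  T[8][7]=7·1+21=28  T[8][8]=7·0+1=1
row 9: T[9][6]=8·322+1960=4536  T[9][7]=8·28+322=546  T[9][8]=8·1+28=36  T[9][9]=8·0+1=1
row 10: T[10][7]=9·546+4536=9450  T[10][8]=9·36+546=870  T[10][9]=9·1+36=45
row 11: T[11][8]=10·870+9450=18150  T[11][9]=10·45+870=1320
Read c(11,8) = 18150, c(11,9) = 1320.

18150, 1320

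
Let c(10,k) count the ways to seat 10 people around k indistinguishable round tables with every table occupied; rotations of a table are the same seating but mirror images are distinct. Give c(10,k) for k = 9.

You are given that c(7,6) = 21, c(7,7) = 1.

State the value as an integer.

45

r8: T_8,7=7×1+21=28; T_8,8=7×0+1=1
r9: T_9,8=8×1+28=36; T_9,9=8×0+1=1
r10: T_10,9=9×1+36=45
Read c(10,9) = 45.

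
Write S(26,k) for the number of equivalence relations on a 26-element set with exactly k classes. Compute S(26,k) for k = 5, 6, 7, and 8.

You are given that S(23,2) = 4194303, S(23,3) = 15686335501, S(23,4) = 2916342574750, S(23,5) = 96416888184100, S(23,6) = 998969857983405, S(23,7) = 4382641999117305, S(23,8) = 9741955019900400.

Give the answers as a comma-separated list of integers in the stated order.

12230196160292565, 224595186974125331, 1631853797991016600, 5749622251945664950

row 24: T[24][3]=3·15686335501+4194303=47063200806  T[24][4]=4·2916342574750+15686335501=11681056634501  T[24][5]=5·96416888184100+2916342574750=485000783495250  T[24][6]=6·998969857983405+96416888184100=6090236036084530  T[24][7]=7·4382641999117305+998969857983405=31677463851804540  T[24][8]=8·9741955019900400+4382641999117305=82318282158320505
row 25: T[25][4]=4·11681056634501+47063200806=46771289738810  T[25][5]=5·485000783495250+11681056634501=2436684974110751  T[25][6]=6·6090236036084530+485000783495250=37026417000002430  T[25][7]=7·31677463851804540+6090236036084530=227832482998716310  T[25][8]=8·82318282158320505+31677463851804540=690223721118368580
row 26: T[26][5]=5·2436684974110751+46771289738810=12230196160292565  T[26][6]=6·37026417000002430+2436684974110751=224595186974125331  T[26][7]=7·227832482998716310+37026417000002430=1631853797991016600  T[26][8]=8·690223721118368580+227832482998716310=5749622251945664950
Read S(26,5) = 12230196160292565, S(26,6) = 224595186974125331, S(26,7) = 1631853797991016600, S(26,8) = 5749622251945664950.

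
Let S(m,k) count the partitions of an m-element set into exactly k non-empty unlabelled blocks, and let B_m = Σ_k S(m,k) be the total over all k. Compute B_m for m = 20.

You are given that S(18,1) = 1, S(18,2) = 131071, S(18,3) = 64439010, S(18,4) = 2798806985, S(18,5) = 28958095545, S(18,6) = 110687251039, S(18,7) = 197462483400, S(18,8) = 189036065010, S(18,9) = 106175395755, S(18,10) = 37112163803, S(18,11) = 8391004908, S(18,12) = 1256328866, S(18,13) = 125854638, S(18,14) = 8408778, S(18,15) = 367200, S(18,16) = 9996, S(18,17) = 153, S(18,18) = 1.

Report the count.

51724158235372

row 19: T[19][1]=1·1+0=1  T[19][2]=2·131071+1=262143  T[19][3]=3·64439010+131071=193448101  T[19][4]=4·2798806985+64439010=11259666950  T[19][5]=5·28958095545+2798806985=147589284710  T[19][6]=6·110687251039+28958095545=693081601779  T[19][7]=7·197462483400+110687251039=1492924634839  T[19][8]=8·189036065010+197462483400=1709751003480  T[19][9]=9·106175395755+189036065010=1144614626805  T[19][10]=10·37112163803+106175395755=477297033785  T[19][11]=11·8391004908+37112163803=129413217791  T[19][12]=12·1256328866+8391004908=23466951300  T[19][13]=13·125854638+1256328866=2892439160  T[19][14]=14·8408778+125854638=243577530  T[19][15]=15·367200+8408778=13916778  T[19][16]=16·9996+367200=527136  T[19][17]=17·153+9996=12597  T[19][18]=18·1+153=171  T[19][19]=19·0+1=1
row 20: T[20][1]=1·1+0=1  T[20][2]=2·262143+1=524287  T[20][3]=3·193448101+262143=580606446  T[20][4]=4·11259666950+193448101=45232115901  T[20][5]=5·147589284710+11259666950=749206090500  T[20][6]=6·693081601779+147589284710=4306078895384  T[20][7]=7·1492924634839+693081601779=11143554045652  T[20][8]=8·1709751003480+1492924634839=15170932662679  T[20][9]=9·1144614626805+1709751003480=12011282644725  T[20][10]=10·477297033785+1144614626805=5917584964655  T[20][11]=11·129413217791+477297033785=1900842429486  T[20][12]=12·23466951300+129413217791=411016633391  T[20][13]=13·2892439160+23466951300=61068660380  T[20][14]=14·243577530+2892439160=6302524580  T[20][15]=15·13916778+243577530=452329200  T[20][16]=16·527136+13916778=22350954  T[20][17]=17·12597+527136=741285  T[20][18]=18·171+12597=15675  T[20][19]=19·1+171=190  T[20][20]=20·0+1=1
B_20 = ΣS(20,k) = 1+524287+580606446+45232115901+749206090500+4306078895384+11143554045652+15170932662679+12011282644725+5917584964655+1900842429486+411016633391+61068660380+6302524580+452329200+22350954+741285+15675+190+1 = 51724158235372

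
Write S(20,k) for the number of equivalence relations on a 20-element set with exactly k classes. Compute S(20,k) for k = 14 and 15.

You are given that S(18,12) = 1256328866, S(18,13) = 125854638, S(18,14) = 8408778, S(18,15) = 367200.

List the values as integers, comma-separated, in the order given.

6302524580, 452329200

row 19: T[19][13]=13·125854638+1256328866=2892439160  T[19][14]=14·8408778+125854638=243577530  T[19][15]=15·367200+8408778=13916778
row 20: T[20][14]=14·243577530+2892439160=6302524580  T[20][15]=15·13916778+243577530=452329200
Read S(20,14) = 6302524580, S(20,15) = 452329200.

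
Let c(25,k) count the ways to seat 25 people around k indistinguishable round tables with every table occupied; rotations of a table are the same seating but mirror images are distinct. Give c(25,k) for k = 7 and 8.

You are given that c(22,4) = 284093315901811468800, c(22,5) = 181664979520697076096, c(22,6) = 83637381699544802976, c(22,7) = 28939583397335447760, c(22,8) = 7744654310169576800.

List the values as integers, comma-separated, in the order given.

496910165055549644836800, 145901905527662649288000

@23  (23,5):181664979520697076096·22+284093315901811468800→4280722865357147142912, (23,6):83637381699544802976·22+181664979520697076096→2021687376910682741568, (23,7):28939583397335447760·22+83637381699544802976→720308216440924653696, (23,8):7744654310169576800·22+28939583397335447760→199321978221066137360
@24  (24,6):2021687376910682741568·23+4280722865357147142912→50779532534302850198976, (24,7):720308216440924653696·23+2021687376910682741568→18588776355051949776576, (24,8):199321978221066137360·23+720308216440924653696→5304713715525445812976
@25  (25,7):18588776355051949776576·24+50779532534302850198976→496910165055549644836800, (25,8):5304713715525445812976·24+18588776355051949776576→145901905527662649288000
Read c(25,7) = 496910165055549644836800, c(25,8) = 145901905527662649288000.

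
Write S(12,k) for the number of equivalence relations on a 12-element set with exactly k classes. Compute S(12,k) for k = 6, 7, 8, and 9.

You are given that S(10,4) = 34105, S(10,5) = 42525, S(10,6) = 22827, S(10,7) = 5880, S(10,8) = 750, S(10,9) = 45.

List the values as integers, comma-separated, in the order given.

1323652, 627396, 159027, 22275

i=11: T(11,5)=34105+5·42525=246730 | T(11,6)=42525+6·22827=179487 | T(11,7)=22827+7·5880=63987 | T(11,8)=5880+8·750=11880 | T(11,9)=750+9·45=1155
i=12: T(12,6)=246730+6·179487=1323652 | T(12,7)=179487+7·63987=627396 | T(12,8)=63987+8·11880=159027 | T(12,9)=11880+9·1155=22275
Read S(12,6) = 1323652, S(12,7) = 627396, S(12,8) = 159027, S(12,9) = 22275.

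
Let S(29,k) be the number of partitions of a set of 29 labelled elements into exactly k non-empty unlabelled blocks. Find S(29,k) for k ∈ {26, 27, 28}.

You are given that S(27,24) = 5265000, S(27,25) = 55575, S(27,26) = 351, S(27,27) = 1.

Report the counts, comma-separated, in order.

@28  (28,25):55575·25+5265000→6654375, (28,26):351·26+55575→64701, (28,27):1·27+351→378, (28,28):0·28+1→1
@29  (29,26):64701·26+6654375→8336601, (29,27):378·27+64701→74907, (29,28):1·28+378→406
Read S(29,26) = 8336601, S(29,27) = 74907, S(29,28) = 406.

8336601, 74907, 406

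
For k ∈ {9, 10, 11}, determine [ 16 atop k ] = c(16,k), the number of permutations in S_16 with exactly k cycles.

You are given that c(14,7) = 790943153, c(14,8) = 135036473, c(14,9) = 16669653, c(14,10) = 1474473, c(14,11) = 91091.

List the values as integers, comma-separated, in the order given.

8207628000, 928095740, 78558480

@15  (15,8):135036473·14+790943153→2681453775, (15,9):16669653·14+135036473→368411615, (15,10):1474473·14+16669653→37312275, (15,11):91091·14+1474473→2749747
@16  (16,9):368411615·15+2681453775→8207628000, (16,10):37312275·15+368411615→928095740, (16,11):2749747·15+37312275→78558480
Read c(16,9) = 8207628000, c(16,10) = 928095740, c(16,11) = 78558480.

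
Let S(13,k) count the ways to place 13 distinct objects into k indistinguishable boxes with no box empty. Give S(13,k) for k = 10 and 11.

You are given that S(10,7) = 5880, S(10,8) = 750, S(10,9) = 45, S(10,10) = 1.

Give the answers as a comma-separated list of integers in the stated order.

39325, 2431

row 11: T[11][8]=8·750+5880=11880  T[11][9]=9·45+750=1155  T[11][10]=10·1+45=55  T[11][11]=11·0+1=1
row 12: T[12][9]=9·1155+11880=22275  T[12][10]=10·55+1155=1705  T[12][11]=11·1+55=66
row 13: T[13][10]=10·1705+22275=39325  T[13][11]=11·66+1705=2431
Read S(13,10) = 39325, S(13,11) = 2431.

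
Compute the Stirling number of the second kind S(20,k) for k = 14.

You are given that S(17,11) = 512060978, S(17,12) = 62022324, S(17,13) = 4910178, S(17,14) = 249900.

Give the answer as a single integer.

6302524580

i=18: T(18,12)=512060978+12·62022324=1256328866 | T(18,13)=62022324+13·4910178=125854638 | T(18,14)=4910178+14·249900=8408778
i=19: T(19,13)=1256328866+13·125854638=2892439160 | T(19,14)=125854638+14·8408778=243577530
i=20: T(20,14)=2892439160+14·243577530=6302524580
Read S(20,14) = 6302524580.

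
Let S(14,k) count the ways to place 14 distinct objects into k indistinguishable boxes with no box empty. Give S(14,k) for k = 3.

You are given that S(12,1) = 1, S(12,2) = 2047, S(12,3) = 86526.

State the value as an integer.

788970

@13  (13,2):2047·2+1→4095, (13,3):86526·3+2047→261625
@14  (14,3):261625·3+4095→788970
Read S(14,3) = 788970.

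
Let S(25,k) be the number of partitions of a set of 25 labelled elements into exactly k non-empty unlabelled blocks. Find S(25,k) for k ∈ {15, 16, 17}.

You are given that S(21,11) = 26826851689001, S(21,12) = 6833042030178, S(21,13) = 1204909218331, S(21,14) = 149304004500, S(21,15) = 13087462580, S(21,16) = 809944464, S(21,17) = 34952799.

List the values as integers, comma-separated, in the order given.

i=22: T(22,12)=26826851689001+12·6833042030178=108823356051137 | T(22,13)=6833042030178+13·1204909218331=22496861868481 | T(22,14)=1204909218331+14·149304004500=3295165281331 | T(22,15)=149304004500+15·13087462580=345615943200 | T(22,16)=13087462580+16·809944464=26046574004 | T(22,17)=809944464+17·34952799=1404142047
i=23: T(23,13)=108823356051137+13·22496861868481=401282560341390 | T(23,14)=22496861868481+14·3295165281331=68629175807115 | T(23,15)=3295165281331+15·345615943200=8479404429331 | T(23,16)=345615943200+16·26046574004=762361127264 | T(23,17)=26046574004+17·1404142047=49916988803
i=24: T(24,14)=401282560341390+14·68629175807115=1362091021641000 | T(24,15)=68629175807115+15·8479404429331=195820242247080 | T(24,16)=8479404429331+16·762361127264=20677182465555 | T(24,17)=762361127264+17·49916988803=1610949936915
i=25: T(25,15)=1362091021641000+15·195820242247080=4299394655347200 | T(25,16)=195820242247080+16·20677182465555=526655161695960 | T(25,17)=20677182465555+17·1610949936915=48063331393110
Read S(25,15) = 4299394655347200, S(25,16) = 526655161695960, S(25,17) = 48063331393110.

4299394655347200, 526655161695960, 48063331393110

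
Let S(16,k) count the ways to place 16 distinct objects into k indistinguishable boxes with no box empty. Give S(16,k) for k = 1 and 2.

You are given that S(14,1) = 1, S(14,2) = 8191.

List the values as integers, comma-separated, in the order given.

1, 32767

@15  (15,1):1·1+0→1, (15,2):8191·2+1→16383
@16  (16,1):1·1+0→1, (16,2):16383·2+1→32767
Read S(16,1) = 1, S(16,2) = 32767.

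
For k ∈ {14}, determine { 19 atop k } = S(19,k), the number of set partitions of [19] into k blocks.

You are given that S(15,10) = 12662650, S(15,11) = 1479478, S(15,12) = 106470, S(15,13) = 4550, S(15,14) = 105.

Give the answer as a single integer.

243577530

i=16: T(16,11)=12662650+11·1479478=28936908 | T(16,12)=1479478+12·106470=2757118 | T(16,13)=106470+13·4550=165620 | T(16,14)=4550+14·105=6020
i=17: T(17,12)=28936908+12·2757118=62022324 | T(17,13)=2757118+13·165620=4910178 | T(17,14)=165620+14·6020=249900
i=18: T(18,13)=62022324+13·4910178=125854638 | T(18,14)=4910178+14·249900=8408778
i=19: T(19,14)=125854638+14·8408778=243577530
Read S(19,14) = 243577530.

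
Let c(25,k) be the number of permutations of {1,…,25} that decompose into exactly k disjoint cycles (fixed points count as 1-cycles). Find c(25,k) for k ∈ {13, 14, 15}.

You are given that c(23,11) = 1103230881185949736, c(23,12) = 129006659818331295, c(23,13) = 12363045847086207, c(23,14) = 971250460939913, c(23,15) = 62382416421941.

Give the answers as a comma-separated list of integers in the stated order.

i=24: T(24,12)=1103230881185949736+23·129006659818331295=4070384057007569521 | T(24,13)=129006659818331295+23·12363045847086207=413356714301314056 | T(24,14)=12363045847086207+23·971250460939913=34701806448704206 | T(24,15)=971250460939913+23·62382416421941=2406046038644556
i=25: T(25,13)=4070384057007569521+24·413356714301314056=13990945200239106865 | T(25,14)=413356714301314056+24·34701806448704206=1246200069070215000 | T(25,15)=34701806448704206+24·2406046038644556=92446911376173550
Read c(25,13) = 13990945200239106865, c(25,14) = 1246200069070215000, c(25,15) = 92446911376173550.

13990945200239106865, 1246200069070215000, 92446911376173550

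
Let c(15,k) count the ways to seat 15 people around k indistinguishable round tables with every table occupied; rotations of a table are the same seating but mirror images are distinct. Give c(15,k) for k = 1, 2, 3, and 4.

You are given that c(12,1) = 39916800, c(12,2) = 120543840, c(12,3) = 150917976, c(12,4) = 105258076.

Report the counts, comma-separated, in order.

87178291200, 283465647360, 392156797824, 310989260400

@13  (13,1):39916800·12+0→479001600, (13,2):120543840·12+39916800→1486442880, (13,3):150917976·12+120543840→1931559552, (13,4):105258076·12+150917976→1414014888
@14  (14,1):479001600·13+0→6227020800, (14,2):1486442880·13+479001600→19802759040, (14,3):1931559552·13+1486442880→26596717056, (14,4):1414014888·13+1931559552→20313753096
@15  (15,1):6227020800·14+0→87178291200, (15,2):19802759040·14+6227020800→283465647360, (15,3):26596717056·14+19802759040→392156797824, (15,4):20313753096·14+26596717056→310989260400
Read c(15,1) = 87178291200, c(15,2) = 283465647360, c(15,3) = 392156797824, c(15,4) = 310989260400.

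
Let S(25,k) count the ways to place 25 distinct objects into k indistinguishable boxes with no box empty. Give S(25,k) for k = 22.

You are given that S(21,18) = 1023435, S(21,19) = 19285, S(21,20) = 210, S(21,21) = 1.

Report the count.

row 22: T[22][19]=19·19285+1023435=1389850  T[22][20]=20·210+19285=23485  T[22][21]=21·1+210=231  T[22][22]=22·0+1=1
row 23: T[23][20]=20·23485+1389850=1859550  T[23][21]=21·231+23485=28336  T[23][22]=22·1+231=253
row 24: T[24][21]=21·28336+1859550=2454606  T[24][22]=22·253+28336=33902
row 25: T[25][22]=22·33902+2454606=3200450
Read S(25,22) = 3200450.

3200450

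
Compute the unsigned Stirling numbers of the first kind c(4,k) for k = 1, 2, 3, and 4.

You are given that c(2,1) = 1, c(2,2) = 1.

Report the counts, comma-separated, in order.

@3  (3,1):1·2+0→2, (3,2):1·2+1→3, (3,3):0·2+1→1
@4  (4,1):2·3+0→6, (4,2):3·3+2→11, (4,3):1·3+3→6, (4,4):0·3+1→1
Read c(4,1) = 6, c(4,2) = 11, c(4,3) = 6, c(4,4) = 1.

6, 11, 6, 1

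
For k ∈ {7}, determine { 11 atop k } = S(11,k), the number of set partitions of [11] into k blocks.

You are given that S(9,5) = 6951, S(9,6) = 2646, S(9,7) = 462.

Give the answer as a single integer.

@10  (10,6):2646·6+6951→22827, (10,7):462·7+2646→5880
@11  (11,7):5880·7+22827→63987
Read S(11,7) = 63987.

63987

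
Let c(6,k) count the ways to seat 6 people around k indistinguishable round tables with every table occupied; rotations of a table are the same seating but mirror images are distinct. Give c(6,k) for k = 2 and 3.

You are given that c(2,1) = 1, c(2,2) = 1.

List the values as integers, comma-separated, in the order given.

274, 225

i=3: T(3,1)=0+2·1=2 | T(3,2)=1+2·1=3 | T(3,3)=1+2·0=1
i=4: T(4,1)=0+3·2=6 | T(4,2)=2+3·3=11 | T(4,3)=3+3·1=6
i=5: T(5,1)=0+4·6=24 | T(5,2)=6+4·11=50 | T(5,3)=11+4·6=35
i=6: T(6,2)=24+5·50=274 | T(6,3)=50+5·35=225
Read c(6,2) = 274, c(6,3) = 225.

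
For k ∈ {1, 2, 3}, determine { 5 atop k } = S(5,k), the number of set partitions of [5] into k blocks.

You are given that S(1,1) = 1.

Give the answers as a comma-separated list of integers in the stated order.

row 2: T[2][1]=1·1+0=1  T[2][2]=2·0+1=1
row 3: T[3][1]=1·1+0=1  T[3][2]=2·1+1=3  T[3][3]=3·0+1=1
row 4: T[4][1]=1·1+0=1  T[4][2]=2·3+1=7  T[4][3]=3·1+3=6
row 5: T[5][1]=1·1+0=1  T[5][2]=2·7+1=15  T[5][3]=3·6+7=25
Read S(5,1) = 1, S(5,2) = 15, S(5,3) = 25.

1, 15, 25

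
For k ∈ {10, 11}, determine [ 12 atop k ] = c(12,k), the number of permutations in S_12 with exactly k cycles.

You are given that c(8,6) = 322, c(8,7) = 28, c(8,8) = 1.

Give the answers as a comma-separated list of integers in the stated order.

[9] T[9,7]:8*28+322=546 · T[9,8]:8*1+28=36 · T[9,9]:8*0+1=1
[10] T[10,8]:9*36+546=870 · T[10,9]:9*1+36=45 · T[10,10]:9*0+1=1
[11] T[11,9]:10*45+870=1320 · T[11,10]:10*1+45=55 · T[11,11]:10*0+1=1
[12] T[12,10]:11*55+1320=1925 · T[12,11]:11*1+55=66
Read c(12,10) = 1925, c(12,11) = 66.

1925, 66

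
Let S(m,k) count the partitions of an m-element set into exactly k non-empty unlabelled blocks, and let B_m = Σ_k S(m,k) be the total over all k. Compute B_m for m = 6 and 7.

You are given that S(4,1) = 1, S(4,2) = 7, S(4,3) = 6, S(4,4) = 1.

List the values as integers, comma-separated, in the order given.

203, 877

row 5: T[5][1]=1·1+0=1  T[5][2]=2·7+1=15  T[5][3]=3·6+7=25  T[5][4]=4·1+6=10  T[5][5]=5·0+1=1
row 6: T[6][1]=1·1+0=1  T[6][2]=2·15+1=31  T[6][3]=3·25+15=90  T[6][4]=4·10+25=65  T[6][5]=5·1+10=15  T[6][6]=6·0+1=1
row 7: T[7][1]=1·1+0=1  T[7][2]=2·31+1=63  T[7][3]=3·90+31=301  T[7][4]=4·65+90=350  T[7][5]=5·15+65=140  T[7][6]=6·1+15=21  T[7][7]=7·0+1=1
B_6 = ΣS(6,k) = 1+31+90+65+15+1 = 203
B_7 = ΣS(7,k) = 1+63+301+350+140+21+1 = 877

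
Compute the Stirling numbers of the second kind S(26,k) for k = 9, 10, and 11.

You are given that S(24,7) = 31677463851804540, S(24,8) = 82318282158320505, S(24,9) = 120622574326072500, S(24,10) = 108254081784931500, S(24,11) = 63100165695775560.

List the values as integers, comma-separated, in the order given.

@25  (25,8):82318282158320505·8+31677463851804540→690223721118368580, (25,9):120622574326072500·9+82318282158320505→1167921451092973005, (25,10):108254081784931500·10+120622574326072500→1203163392175387500, (25,11):63100165695775560·11+108254081784931500→802355904438462660
@26  (26,9):1167921451092973005·9+690223721118368580→11201516780955125625, (26,10):1203163392175387500·10+1167921451092973005→13199555372846848005, (26,11):802355904438462660·11+1203163392175387500→10029078340998476760
Read S(26,9) = 11201516780955125625, S(26,10) = 13199555372846848005, S(26,11) = 10029078340998476760.

11201516780955125625, 13199555372846848005, 10029078340998476760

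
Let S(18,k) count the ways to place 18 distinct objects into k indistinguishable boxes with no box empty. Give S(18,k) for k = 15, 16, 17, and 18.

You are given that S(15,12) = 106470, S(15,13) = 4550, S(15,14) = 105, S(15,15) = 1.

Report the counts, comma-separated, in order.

[16] T[16,13]:13*4550+106470=165620 · T[16,14]:14*105+4550=6020 · T[16,15]:15*1+105=120 · T[16,16]:16*0+1=1
[17] T[17,14]:14*6020+165620=249900 · T[17,15]:15*120+6020=7820 · T[17,16]:16*1+120=136 · T[17,17]:17*0+1=1
[18] T[18,15]:15*7820+249900=367200 · T[18,16]:16*136+7820=9996 · T[18,17]:17*1+136=153 · T[18,18]:18*0+1=1
Read S(18,15) = 367200, S(18,16) = 9996, S(18,17) = 153, S(18,18) = 1.

367200, 9996, 153, 1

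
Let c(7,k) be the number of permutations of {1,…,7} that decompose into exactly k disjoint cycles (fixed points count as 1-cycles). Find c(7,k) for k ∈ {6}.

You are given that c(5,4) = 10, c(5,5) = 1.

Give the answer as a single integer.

21

r6: T_6,5=5×1+10=15; T_6,6=5×0+1=1
r7: T_7,6=6×1+15=21
Read c(7,6) = 21.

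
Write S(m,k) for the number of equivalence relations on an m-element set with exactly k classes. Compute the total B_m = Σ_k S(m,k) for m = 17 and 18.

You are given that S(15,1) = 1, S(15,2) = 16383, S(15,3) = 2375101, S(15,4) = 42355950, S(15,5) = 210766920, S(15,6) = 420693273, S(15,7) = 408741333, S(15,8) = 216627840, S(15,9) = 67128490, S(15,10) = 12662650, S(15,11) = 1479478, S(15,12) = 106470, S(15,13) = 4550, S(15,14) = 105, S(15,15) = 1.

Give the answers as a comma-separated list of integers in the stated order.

i=16: T(16,1)=0+1·1=1 | T(16,2)=1+2·16383=32767 | T(16,3)=16383+3·2375101=7141686 | T(16,4)=2375101+4·42355950=171798901 | T(16,5)=42355950+5·210766920=1096190550 | T(16,6)=210766920+6·420693273=2734926558 | T(16,7)=420693273+7·408741333=3281882604 | T(16,8)=408741333+8·216627840=2141764053 | T(16,9)=216627840+9·67128490=820784250 | T(16,10)=67128490+10·12662650=193754990 | T(16,11)=12662650+11·1479478=28936908 | T(16,12)=1479478+12·106470=2757118 | T(16,13)=106470+13·4550=165620 | T(16,14)=4550+14·105=6020 | T(16,15)=105+15·1=120 | T(16,16)=1+16·0=1
i=17: T(17,1)=0+1·1=1 | T(17,2)=1+2·32767=65535 | T(17,3)=32767+3·7141686=21457825 | T(17,4)=7141686+4·171798901=694337290 | T(17,5)=171798901+5·1096190550=5652751651 | T(17,6)=1096190550+6·2734926558=17505749898 | T(17,7)=2734926558+7·3281882604=25708104786 | T(17,8)=3281882604+8·2141764053=20415995028 | T(17,9)=2141764053+9·820784250=9528822303 | T(17,10)=820784250+10·193754990=2758334150 | T(17,11)=193754990+11·28936908=512060978 | T(17,12)=28936908+12·2757118=62022324 | T(17,13)=2757118+13·165620=4910178 | T(17,14)=165620+14·6020=249900 | T(17,15)=6020+15·120=7820 | T(17,16)=120+16·1=136 | T(17,17)=1+17·0=1
i=18: T(18,1)=0+1·1=1 | T(18,2)=1+2·65535=131071 | T(18,3)=65535+3·21457825=64439010 | T(18,4)=21457825+4·694337290=2798806985 | T(18,5)=694337290+5·5652751651=28958095545 | T(18,6)=5652751651+6·17505749898=110687251039 | T(18,7)=17505749898+7·25708104786=197462483400 | T(18,8)=25708104786+8·20415995028=189036065010 | T(18,9)=20415995028+9·9528822303=106175395755 | T(18,10)=9528822303+10·2758334150=37112163803 | T(18,11)=2758334150+11·512060978=8391004908 | T(18,12)=512060978+12·62022324=1256328866 | T(18,13)=62022324+13·4910178=125854638 | T(18,14)=4910178+14·249900=8408778 | T(18,15)=249900+15·7820=367200 | T(18,16)=7820+16·136=9996 | T(18,17)=136+17·1=153 | T(18,18)=1+18·0=1
B_17 = ΣS(17,k) = 1+65535+21457825+694337290+5652751651+17505749898+25708104786+20415995028+9528822303+2758334150+512060978+62022324+4910178+249900+7820+136+1 = 82864869804
B_18 = ΣS(18,k) = 1+131071+64439010+2798806985+28958095545+110687251039+197462483400+189036065010+106175395755+37112163803+8391004908+1256328866+125854638+8408778+367200+9996+153+1 = 682076806159

82864869804, 682076806159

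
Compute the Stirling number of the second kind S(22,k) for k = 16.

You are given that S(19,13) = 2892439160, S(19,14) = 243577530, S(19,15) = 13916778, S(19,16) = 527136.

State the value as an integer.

26046574004

row 20: T[20][14]=14·243577530+2892439160=6302524580  T[20][15]=15·13916778+243577530=452329200  T[20][16]=16·527136+13916778=22350954
row 21: T[21][15]=15·452329200+6302524580=13087462580  T[21][16]=16·22350954+452329200=809944464
row 22: T[22][16]=16·809944464+13087462580=26046574004
Read S(22,16) = 26046574004.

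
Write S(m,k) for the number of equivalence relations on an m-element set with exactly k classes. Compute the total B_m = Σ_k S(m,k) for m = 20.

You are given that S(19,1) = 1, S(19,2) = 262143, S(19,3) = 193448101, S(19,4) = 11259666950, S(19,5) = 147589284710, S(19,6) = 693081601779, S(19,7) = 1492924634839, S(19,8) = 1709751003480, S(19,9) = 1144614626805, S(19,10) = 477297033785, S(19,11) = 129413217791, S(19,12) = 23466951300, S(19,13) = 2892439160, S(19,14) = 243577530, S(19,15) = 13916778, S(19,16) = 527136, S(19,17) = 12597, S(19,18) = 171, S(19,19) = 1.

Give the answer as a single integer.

51724158235372

[20] T[20,1]:1*1+0=1 · T[20,2]:2*262143+1=524287 · T[20,3]:3*193448101+262143=580606446 · T[20,4]:4*11259666950+193448101=45232115901 · T[20,5]:5*147589284710+11259666950=749206090500 · T[20,6]:6*693081601779+147589284710=4306078895384 · T[20,7]:7*1492924634839+693081601779=11143554045652 · T[20,8]:8*1709751003480+1492924634839=15170932662679 · T[20,9]:9*1144614626805+1709751003480=12011282644725 · T[20,10]:10*477297033785+1144614626805=5917584964655 · T[20,11]:11*129413217791+477297033785=1900842429486 · T[20,12]:12*23466951300+129413217791=411016633391 · T[20,13]:13*2892439160+23466951300=61068660380 · T[20,14]:14*243577530+2892439160=6302524580 · T[20,15]:15*13916778+243577530=452329200 · T[20,16]:16*527136+13916778=22350954 · T[20,17]:17*12597+527136=741285 · T[20,18]:18*171+12597=15675 · T[20,19]:19*1+171=190 · T[20,20]:20*0+1=1
B_20 = ΣS(20,k) = 1+524287+580606446+45232115901+749206090500+4306078895384+11143554045652+15170932662679+12011282644725+5917584964655+1900842429486+411016633391+61068660380+6302524580+452329200+22350954+741285+15675+190+1 = 51724158235372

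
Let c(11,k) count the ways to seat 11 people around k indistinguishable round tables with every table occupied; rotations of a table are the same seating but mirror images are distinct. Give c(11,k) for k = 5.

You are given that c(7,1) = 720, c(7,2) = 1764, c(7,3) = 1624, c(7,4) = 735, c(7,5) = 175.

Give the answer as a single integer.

r8: T_8,2=7×1764+720=13068; T_8,3=7×1624+1764=13132; T_8,4=7×735+1624=6769; T_8,5=7×175+735=1960
r9: T_9,3=8×13132+13068=118124; T_9,4=8×6769+13132=67284; T_9,5=8×1960+6769=22449
r10: T_10,4=9×67284+118124=723680; T_10,5=9×22449+67284=269325
r11: T_11,5=10×269325+723680=3416930
Read c(11,5) = 3416930.

3416930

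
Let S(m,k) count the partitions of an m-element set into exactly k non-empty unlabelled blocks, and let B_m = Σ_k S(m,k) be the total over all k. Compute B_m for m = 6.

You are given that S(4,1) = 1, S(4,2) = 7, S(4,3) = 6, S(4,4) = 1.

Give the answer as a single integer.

203

r5: T_5,1=1×1+0=1; T_5,2=2×7+1=15; T_5,3=3×6+7=25; T_5,4=4×1+6=10; T_5,5=5×0+1=1
r6: T_6,1=1×1+0=1; T_6,2=2×15+1=31; T_6,3=3×25+15=90; T_6,4=4×10+25=65; T_6,5=5×1+10=15; T_6,6=6×0+1=1
B_6 = ΣS(6,k) = 1+31+90+65+15+1 = 203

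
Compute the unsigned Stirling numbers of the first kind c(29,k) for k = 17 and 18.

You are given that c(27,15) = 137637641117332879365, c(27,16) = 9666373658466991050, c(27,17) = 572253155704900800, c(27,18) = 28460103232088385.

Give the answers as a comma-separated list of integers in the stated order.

[28] T[28,16]:27*9666373658466991050+137637641117332879365=398629729895941637715 · T[28,17]:27*572253155704900800+9666373658466991050=25117208862499312650 · T[28,18]:27*28460103232088385+572253155704900800=1340675942971287195
[29] T[29,17]:28*25117208862499312650+398629729895941637715=1101911578045922391915 · T[29,18]:28*1340675942971287195+25117208862499312650=62656135265695354110
Read c(29,17) = 1101911578045922391915, c(29,18) = 62656135265695354110.

1101911578045922391915, 62656135265695354110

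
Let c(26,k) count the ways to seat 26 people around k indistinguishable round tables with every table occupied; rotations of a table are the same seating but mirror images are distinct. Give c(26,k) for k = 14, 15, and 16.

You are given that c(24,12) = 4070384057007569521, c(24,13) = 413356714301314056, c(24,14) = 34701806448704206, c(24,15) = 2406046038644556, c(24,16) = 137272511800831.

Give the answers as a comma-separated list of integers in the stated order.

45145946926994481865, 3557372853474553750, 234961569422786050

r25: T_25,13=24×413356714301314056+4070384057007569521=13990945200239106865; T_25,14=24×34701806448704206+413356714301314056=1246200069070215000; T_25,15=24×2406046038644556+34701806448704206=92446911376173550; T_25,16=24×137272511800831+2406046038644556=5700586321864500
r26: T_26,14=25×1246200069070215000+13990945200239106865=45145946926994481865; T_26,15=25×92446911376173550+1246200069070215000=3557372853474553750; T_26,16=25×5700586321864500+92446911376173550=234961569422786050
Read c(26,14) = 45145946926994481865, c(26,15) = 3557372853474553750, c(26,16) = 234961569422786050.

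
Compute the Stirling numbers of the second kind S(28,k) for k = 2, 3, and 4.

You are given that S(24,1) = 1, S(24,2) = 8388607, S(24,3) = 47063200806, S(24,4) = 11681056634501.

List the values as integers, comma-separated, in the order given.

134217727, 3812664524766, 2998587019946701

@25  (25,1):1·1+0→1, (25,2):8388607·2+1→16777215, (25,3):47063200806·3+8388607→141197991025, (25,4):11681056634501·4+47063200806→46771289738810
@26  (26,1):1·1+0→1, (26,2):16777215·2+1→33554431, (26,3):141197991025·3+16777215→423610750290, (26,4):46771289738810·4+141197991025→187226356946265
@27  (27,1):1·1+0→1, (27,2):33554431·2+1→67108863, (27,3):423610750290·3+33554431→1270865805301, (27,4):187226356946265·4+423610750290→749329038535350
@28  (28,2):67108863·2+1→134217727, (28,3):1270865805301·3+67108863→3812664524766, (28,4):749329038535350·4+1270865805301→2998587019946701
Read S(28,2) = 134217727, S(28,3) = 3812664524766, S(28,4) = 2998587019946701.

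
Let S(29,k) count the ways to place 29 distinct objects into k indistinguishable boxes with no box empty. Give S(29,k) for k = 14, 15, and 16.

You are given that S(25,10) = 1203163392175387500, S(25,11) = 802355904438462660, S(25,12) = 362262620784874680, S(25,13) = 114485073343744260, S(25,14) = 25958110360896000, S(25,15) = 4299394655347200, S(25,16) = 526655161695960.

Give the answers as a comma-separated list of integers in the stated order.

2534474684137526739000, 689692892575539953400, 140694950355081071520

r26: T_26,11=11×802355904438462660+1203163392175387500=10029078340998476760; T_26,12=12×362262620784874680+802355904438462660=5149507353856958820; T_26,13=13×114485073343744260+362262620784874680=1850568574253550060; T_26,14=14×25958110360896000+114485073343744260=477898618396288260; T_26,15=15×4299394655347200+25958110360896000=90449030191104000; T_26,16=16×526655161695960+4299394655347200=12725877242482560
r27: T_27,12=12×5149507353856958820+10029078340998476760=71823166587281982600; T_27,13=13×1850568574253550060+5149507353856958820=29206898819153109600; T_27,14=14×477898618396288260+1850568574253550060=8541149231801585700; T_27,15=15×90449030191104000+477898618396288260=1834634071262848260; T_27,16=16×12725877242482560+90449030191104000=294063066070824960
r28: T_28,13=13×29206898819153109600+71823166587281982600=451512851236272407400; T_28,14=14×8541149231801585700+29206898819153109600=148782988064375309400; T_28,15=15×1834634071262848260+8541149231801585700=36060660300744309600; T_28,16=16×294063066070824960+1834634071262848260=6539643128396047620
r29: T_29,14=14×148782988064375309400+451512851236272407400=2534474684137526739000; T_29,15=15×36060660300744309600+148782988064375309400=689692892575539953400; T_29,16=16×6539643128396047620+36060660300744309600=140694950355081071520
Read S(29,14) = 2534474684137526739000, S(29,15) = 689692892575539953400, S(29,16) = 140694950355081071520.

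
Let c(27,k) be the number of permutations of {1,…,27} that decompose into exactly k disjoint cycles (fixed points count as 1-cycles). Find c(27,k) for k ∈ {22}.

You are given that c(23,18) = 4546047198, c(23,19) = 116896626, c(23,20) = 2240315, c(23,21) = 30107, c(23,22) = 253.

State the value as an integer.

25922927745

@24  (24,19):116896626·23+4546047198→7234669596, (24,20):2240315·23+116896626→168423871, (24,21):30107·23+2240315→2932776, (24,22):253·23+30107→35926
@25  (25,20):168423871·24+7234669596→11276842500, (25,21):2932776·24+168423871→238810495, (25,22):35926·24+2932776→3795000
@26  (26,21):238810495·25+11276842500→17247104875, (26,22):3795000·25+238810495→333685495
@27  (27,22):333685495·26+17247104875→25922927745
Read c(27,22) = 25922927745.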